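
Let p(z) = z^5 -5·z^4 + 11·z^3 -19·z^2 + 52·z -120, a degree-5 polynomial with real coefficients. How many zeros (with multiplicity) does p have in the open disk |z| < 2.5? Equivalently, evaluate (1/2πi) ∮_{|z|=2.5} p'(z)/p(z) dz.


The zeros of p are: 3, (2 + 2i), (2 - 2i), (-1 + 2i), (-1 - 2i).
Their magnitudes are: 3, 2.828, 2.828, 2.236, 2.236.
Zeros with |z| < R = 2.5: (-1 + 2i), (-1 - 2i).
Count = 2.
By the argument principle, (1/2πi) ∮_{|z|=R} p'(z)/p(z) dz equals exactly this count.

Number of zeros inside |z| < 2.5: 2.


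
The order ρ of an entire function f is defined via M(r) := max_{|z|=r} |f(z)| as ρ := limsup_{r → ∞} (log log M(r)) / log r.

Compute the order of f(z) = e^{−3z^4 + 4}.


|e^{−3z^4 + 4}| = e^{Re(-3·z^4) + 4} ≤ e^{3|z|^4 + 4} = e^{3r^4 + 4} on |z| = r, so ρ ≤ 4. Choosing z on |z|=r so that -3·z^4 is real positive (always possible by picking arg z appropriately) gives |f(z)| = e^{3r^4 + 4}, matching the bound. The additive constant 4 does not affect log log M(r) ~ 4·log r. Hence ρ = 4.
Therefore ρ = 4.

Order ρ = 4.


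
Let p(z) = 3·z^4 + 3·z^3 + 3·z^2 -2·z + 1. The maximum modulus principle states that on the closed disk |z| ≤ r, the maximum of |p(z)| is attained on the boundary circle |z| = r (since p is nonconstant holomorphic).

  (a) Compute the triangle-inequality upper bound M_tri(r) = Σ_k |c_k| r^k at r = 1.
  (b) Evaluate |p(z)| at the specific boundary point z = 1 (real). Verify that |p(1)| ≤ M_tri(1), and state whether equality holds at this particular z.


Coefficients: c_0 = 1, c_1 = -2, c_2 = 3, c_3 = 3, c_4 = 3. Radius r = 1.
Part (a). Triangle bound: M_tri(r) = Σ_k |c_k| r^k
  = |1|·1^0 + |-2|·1^1 + |3|·1^2 + |3|·1^3 + |3|·1^4
  = 1 + 2 + 3 + 3 + 3 = 12.
This bounds M(r) := max_{|z|=r} |p(z)| from above; equality holds iff all terms c_k z^k can be made to align in phase at a single z on |z|=r.
Part (b). At z = 1 (real, on the circle |z| = r):
  p(1) = (1)·1^0 + (-2)·1^1 + (3)·1^2 + (3)·1^3 + (3)·1^4 = 8.
  |p(1)| = 8.
Check: |p(1)| = 8 ≤ 12 = M_tri(1). ✓ Equality does not hold at z = 1 (the coefficients have mixed signs, so the terms do not all align in phase there).

M_tri(1) = 12; |p(1)| = 8; equality at z=1: no.


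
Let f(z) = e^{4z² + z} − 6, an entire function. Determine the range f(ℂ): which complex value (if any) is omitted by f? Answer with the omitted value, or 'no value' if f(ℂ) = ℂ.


Little Picard bounds the complement of f(ℂ) to at most one point.
The exponent g(z) = 4z² + z is a nonconstant polynomial, hence surjective onto ℂ. So e^{g(z)} takes every value in {e^w : w ∈ ℂ} = ℂ ∖ {0}. Adding -6 shifts the range to ℂ ∖ {-6}. f omits exactly -6.

Omitted value: -6.


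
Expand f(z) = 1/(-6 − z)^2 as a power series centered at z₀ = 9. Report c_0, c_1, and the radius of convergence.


Let w = z − z₀, so z = z₀ + w.
Then -6 − z = -6 − (z₀ + w) = (-6 − z₀) − w = -15 − w.
f(z) = 1/(-15 − w)^2 = (1/(-15)^2) · (1 − w/(-15))^{−2}.
By the binomial series (1−u)^{−2} = Σ_{n≥0} C(n+1, 1) u^n for |u|<1, with u = w/(-15):
  c_n = C(n+1, 1) / (-15)^(n+2).
  c_0 = 1/(-15)^2 = 1/225.
  c_1 = 2/(-15)^3 = -2/3375.
The series is valid for |w/d| < 1, i.e. |z − z₀| < |d|.
Radius of convergence: R = |-6 − z₀| = |-15| = 15 (distance from z₀ to the singularity z = -6).

c_0 = 1/225, c_1 = -2/3375; R = 15.


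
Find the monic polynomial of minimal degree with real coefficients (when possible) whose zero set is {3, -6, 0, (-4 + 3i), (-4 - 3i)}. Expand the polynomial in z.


The polynomial is p(z) = ∏_{α ∈ S} (z − α), where S = {3, -6, 0, (-4 + 3i), (-4 - 3i)}.
Expanding the product yields: p(z) = z^5 + 11·z^4 + 31·z^3 -69·z^2 -450·z.
Note conjugate pairs combine to real quadratics: (z − (-4+3i))(z − (-4−3i)) = z² + 8z + 25.
The resulting polynomial has degree 5 and real coefficients as required.

p(z) = z^5 + 11·z^4 + 31·z^3 -69·z^2 -450·z.


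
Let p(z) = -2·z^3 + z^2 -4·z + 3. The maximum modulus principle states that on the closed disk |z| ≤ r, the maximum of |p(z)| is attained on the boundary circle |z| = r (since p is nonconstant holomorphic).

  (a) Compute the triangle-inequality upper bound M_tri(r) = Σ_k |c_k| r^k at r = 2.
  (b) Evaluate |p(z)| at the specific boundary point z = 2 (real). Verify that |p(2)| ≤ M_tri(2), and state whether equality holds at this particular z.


Coefficients: c_0 = 3, c_1 = -4, c_2 = 1, c_3 = -2. Radius r = 2.
Part (a). Triangle bound: M_tri(r) = Σ_k |c_k| r^k
  = |3|·2^0 + |-4|·2^1 + |1|·2^2 + |-2|·2^3
  = 3 + 8 + 4 + 16 = 31.
This bounds M(r) := max_{|z|=r} |p(z)| from above; equality holds iff all terms c_k z^k can be made to align in phase at a single z on |z|=r.
Part (b). At z = 2 (real, on the circle |z| = r):
  p(2) = (3)·2^0 + (-4)·2^1 + (1)·2^2 + (-2)·2^3 = -17.
  |p(2)| = 17.
Check: |p(2)| = 17 ≤ 31 = M_tri(2). ✓ Equality does not hold at z = 2 (the coefficients have mixed signs, so the terms do not all align in phase there).

M_tri(2) = 31; |p(2)| = 17; equality at z=2: no.


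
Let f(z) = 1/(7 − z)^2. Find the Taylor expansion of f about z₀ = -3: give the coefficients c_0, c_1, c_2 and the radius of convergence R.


Let w = z − z₀, so z = z₀ + w.
Then 7 − z = 7 − (z₀ + w) = (7 − z₀) − w = 10 − w.
f(z) = 1/(10 − w)^2 = (1/(10)^2) · (1 − w/(10))^{−2}.
By the binomial series (1−u)^{−2} = Σ_{n≥0} C(n+1, 1) u^n for |u|<1, with u = w/(10):
  c_n = C(n+1, 1) / (10)^(n+2).
  c_0 = 1/(10)^2 = 1/100.
  c_1 = 2/(10)^3 = 1/500.
  c_2 = 3/(10)^4 = 3/10000.
The series is valid for |w/d| < 1, i.e. |z − z₀| < |d|.
Radius of convergence: R = |7 − z₀| = |10| = 10 (distance from z₀ to the singularity z = 7).

c_0 = 1/100, c_1 = 1/500, c_2 = 3/10000; R = 10.


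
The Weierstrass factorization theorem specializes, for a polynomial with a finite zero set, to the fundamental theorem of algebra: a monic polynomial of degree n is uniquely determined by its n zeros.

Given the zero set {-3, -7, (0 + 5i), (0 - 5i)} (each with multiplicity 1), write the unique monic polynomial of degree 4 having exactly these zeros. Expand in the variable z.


The polynomial is p(z) = ∏_{α ∈ S} (z − α), where S = {-3, -7, (0 + 5i), (0 - 5i)}.
Expanding the product yields: p(z) = z^4 + 10·z^3 + 46·z^2 + 250·z + 525.
Note conjugate pairs combine to real quadratics: (z − (0+5i))(z − (0−5i)) = z² + 25.
The resulting polynomial has degree 4 and real coefficients as required.

p(z) = z^4 + 10·z^3 + 46·z^2 + 250·z + 525.


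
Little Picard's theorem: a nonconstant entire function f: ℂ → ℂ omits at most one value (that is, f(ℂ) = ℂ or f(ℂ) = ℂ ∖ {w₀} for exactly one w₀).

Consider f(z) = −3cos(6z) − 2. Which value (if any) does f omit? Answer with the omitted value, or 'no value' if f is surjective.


Little Picard bounds the complement of f(ℂ) to at most one point.
cos is entire and surjective onto ℂ: for every w ∈ ℂ, cos(ζ) = w has a solution ζ ∈ ℂ (e.g., via the complex inverse arccos). With ζ = 6z this gives z = ζ/(6). Then -3·cos(6z) takes every value in -3·ℂ = ℂ, and adding -2 is a bijection of ℂ. So f is surjective and omits no value. (Note: only on the real line is cos bounded by [−1, 1].)

Omitted value: no value.


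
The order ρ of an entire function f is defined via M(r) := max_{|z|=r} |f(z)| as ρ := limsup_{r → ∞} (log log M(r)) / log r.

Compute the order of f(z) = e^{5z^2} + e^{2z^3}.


Each summand is entire of order 2 and 3 respectively (as in the single-exponential case). The order of a sum is at most the max of the orders, so ρ ≤ 3. For the lower bound: on |z|=r choose arg z so that 2z^3 is real positive; then |e^{2z^3}| = e^{2r^3} while |e^{5z^2}| ≤ e^{5r^2} = o(e^{2r^3}). So |f| ≥ e^{2r^3}(1 − o(1)) and ρ ≥ 3. Hence ρ = max(2, 3) = 3.
Therefore ρ = 3.

Order ρ = 3.


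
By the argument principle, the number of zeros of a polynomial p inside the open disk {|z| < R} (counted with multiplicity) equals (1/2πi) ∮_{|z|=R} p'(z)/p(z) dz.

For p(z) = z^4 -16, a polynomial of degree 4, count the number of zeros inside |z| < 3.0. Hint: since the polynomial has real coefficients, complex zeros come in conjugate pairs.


The zeros of p are: -2, (0 + 2i), (0 - 2i), 2.
Their magnitudes are: 2, 2, 2, 2.
Zeros with |z| < R = 3.0: -2, (0 + 2i), (0 - 2i), 2.
Count = 4.
By the argument principle, (1/2πi) ∮_{|z|=R} p'(z)/p(z) dz equals exactly this count.

Number of zeros inside |z| < 3.0: 4.


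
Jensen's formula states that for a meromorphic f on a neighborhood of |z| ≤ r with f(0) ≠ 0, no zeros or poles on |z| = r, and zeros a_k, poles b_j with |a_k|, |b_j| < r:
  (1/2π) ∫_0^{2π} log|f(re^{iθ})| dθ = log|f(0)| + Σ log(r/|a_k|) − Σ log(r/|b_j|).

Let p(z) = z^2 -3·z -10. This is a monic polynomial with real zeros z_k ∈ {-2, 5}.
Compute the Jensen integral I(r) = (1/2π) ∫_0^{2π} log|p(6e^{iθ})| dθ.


Zeros: -2, 5; r = 6.
Inside |z| < r: -2, 5. Outside (|z| ≥ r): ∅.
p(0) = -10, so log|p(0)| = log(10) = 2.3026.
Apply Jensen: I(r) = log|p(0)| + Σ_k log(r/|z_k|), summed over zeros inside |z| < r.
  log(r/|z_k|) for z_k = -2: log(6/2) = 1.0986
  log(r/|z_k|) for z_k = 5: log(6/5) = 0.1823
Sum over inside zeros: 1.2809.
I(r) = log|p(0)| + (inside sum) = 2.3026 + 1.2809 = 3.5835.
Closed form (all zeros inside, monic): I(r) = n·log(r) = 2·log(6) = 3.5835. ✓

I(r) ≈ 3.5835.


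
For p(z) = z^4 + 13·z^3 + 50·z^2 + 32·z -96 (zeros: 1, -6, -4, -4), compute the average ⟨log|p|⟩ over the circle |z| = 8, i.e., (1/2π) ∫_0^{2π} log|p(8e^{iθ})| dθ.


Zeros: -6, -4, -4, 1; r = 8.
Inside |z| < r: -6, -4, -4, 1. Outside (|z| ≥ r): ∅.
p(0) = -96, so log|p(0)| = log(96) = 4.5643.
Apply Jensen: I(r) = log|p(0)| + Σ_k log(r/|z_k|), summed over zeros inside |z| < r.
  log(r/|z_k|) for z_k = 1: log(8/1) = 2.0794
  log(r/|z_k|) for z_k = -6: log(8/6) = 0.2877
  log(r/|z_k|) for z_k = -4: log(8/4) = 0.6931
  log(r/|z_k|) for z_k = -4: log(8/4) = 0.6931
Sum over inside zeros: 3.7534.
I(r) = log|p(0)| + (inside sum) = 4.5643 + 3.7534 = 8.3178.
Closed form (all zeros inside, monic): I(r) = n·log(r) = 4·log(8) = 8.3178. ✓

I(r) ≈ 8.3178.


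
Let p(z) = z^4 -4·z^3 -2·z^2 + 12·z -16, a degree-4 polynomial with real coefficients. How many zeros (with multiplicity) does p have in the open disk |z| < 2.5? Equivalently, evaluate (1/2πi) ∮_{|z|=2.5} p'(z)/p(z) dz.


The zeros of p are: -2, (1 + 1i), (1 - 1i), 4.
Their magnitudes are: 2, 1.414, 1.414, 4.
Zeros with |z| < R = 2.5: -2, (1 + 1i), (1 - 1i).
Count = 3.
By the argument principle, (1/2πi) ∮_{|z|=R} p'(z)/p(z) dz equals exactly this count.

Number of zeros inside |z| < 2.5: 3.


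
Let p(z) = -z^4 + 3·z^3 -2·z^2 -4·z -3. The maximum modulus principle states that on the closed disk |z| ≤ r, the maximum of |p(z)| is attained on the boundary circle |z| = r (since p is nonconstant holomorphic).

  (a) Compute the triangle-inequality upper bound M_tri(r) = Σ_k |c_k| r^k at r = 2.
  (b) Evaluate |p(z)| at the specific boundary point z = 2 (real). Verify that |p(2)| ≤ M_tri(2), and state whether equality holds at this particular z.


Coefficients: c_0 = -3, c_1 = -4, c_2 = -2, c_3 = 3, c_4 = -1. Radius r = 2.
Part (a). Triangle bound: M_tri(r) = Σ_k |c_k| r^k
  = |-3|·2^0 + |-4|·2^1 + |-2|·2^2 + |3|·2^3 + |-1|·2^4
  = 3 + 8 + 8 + 24 + 16 = 59.
This bounds M(r) := max_{|z|=r} |p(z)| from above; equality holds iff all terms c_k z^k can be made to align in phase at a single z on |z|=r.
Part (b). At z = 2 (real, on the circle |z| = r):
  p(2) = (-3)·2^0 + (-4)·2^1 + (-2)·2^2 + (3)·2^3 + (-1)·2^4 = -11.
  |p(2)| = 11.
Check: |p(2)| = 11 ≤ 59 = M_tri(2). ✓ Equality does not hold at z = 2 (the coefficients have mixed signs, so the terms do not all align in phase there).

M_tri(2) = 59; |p(2)| = 11; equality at z=2: no.


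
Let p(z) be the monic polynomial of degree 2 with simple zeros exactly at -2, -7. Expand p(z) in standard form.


The polynomial is p(z) = ∏_{α ∈ S} (z − α), where S = {-2, -7}.
Expanding the product yields: p(z) = z^2 + 9·z + 14.
The resulting polynomial has degree 2 and real coefficients as required.

p(z) = z^2 + 9·z + 14.


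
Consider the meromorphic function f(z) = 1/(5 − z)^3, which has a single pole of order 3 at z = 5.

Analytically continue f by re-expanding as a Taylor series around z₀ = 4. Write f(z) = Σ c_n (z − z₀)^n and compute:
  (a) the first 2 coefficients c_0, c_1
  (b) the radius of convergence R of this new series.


Let w = z − z₀, so z = z₀ + w.
Then 5 − z = 5 − (z₀ + w) = (5 − z₀) − w = 1 − w.
f(z) = 1/(1 − w)^3 = (1/(1)^3) · (1 − w/(1))^{−3}.
By the binomial series (1−u)^{−3} = Σ_{n≥0} C(n+2, 2) u^n for |u|<1, with u = w/(1):
  c_n = C(n+2, 2) / (1)^(n+3).
  c_0 = 1/(1)^3 = 1.
  c_1 = 3/(1)^4 = 3.
The series is valid for |w/d| < 1, i.e. |z − z₀| < |d|.
Radius of convergence: R = |5 − z₀| = |1| = 1 (distance from z₀ to the singularity z = 5).

c_0 = 1, c_1 = 3; R = 1.


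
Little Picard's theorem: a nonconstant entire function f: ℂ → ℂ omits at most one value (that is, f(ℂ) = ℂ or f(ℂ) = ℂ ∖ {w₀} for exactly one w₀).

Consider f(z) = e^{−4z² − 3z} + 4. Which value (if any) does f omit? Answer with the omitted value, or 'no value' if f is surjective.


Little Picard bounds the complement of f(ℂ) to at most one point.
The exponent g(z) = −4z² − 3z is a nonconstant polynomial, hence surjective onto ℂ. So e^{g(z)} takes every value in {e^w : w ∈ ℂ} = ℂ ∖ {0}. Adding 4 shifts the range to ℂ ∖ {4}. f omits exactly 4.

Omitted value: 4.


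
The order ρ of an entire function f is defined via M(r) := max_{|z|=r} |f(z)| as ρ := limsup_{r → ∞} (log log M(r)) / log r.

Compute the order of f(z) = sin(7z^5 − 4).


Write sin(w) = (e^{iw} ± e^{−iw})/(2 or 2i), so |sin(w)| ≤ e^{|w|}. With w = 7z^5 − 4, |w| ≤ 7r^5 + 4 on |z|=r, giving M(r) ≤ e^{7r^5 + 4} and ρ ≤ 5. For the lower bound, choose z on |z|=r with 7z^5 purely imaginary of modulus 7r^5; then |sin(7z^5 − 4)| grows like e^{7r^5}/2, so ρ ≥ 5. Hence ρ = 5.
Therefore ρ = 5.

Order ρ = 5.


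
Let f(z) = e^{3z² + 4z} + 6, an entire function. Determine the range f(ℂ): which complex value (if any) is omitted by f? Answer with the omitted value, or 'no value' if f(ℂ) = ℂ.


Little Picard bounds the complement of f(ℂ) to at most one point.
The exponent g(z) = 3z² + 4z is a nonconstant polynomial, hence surjective onto ℂ. So e^{g(z)} takes every value in {e^w : w ∈ ℂ} = ℂ ∖ {0}. Adding 6 shifts the range to ℂ ∖ {6}. f omits exactly 6.

Omitted value: 6.


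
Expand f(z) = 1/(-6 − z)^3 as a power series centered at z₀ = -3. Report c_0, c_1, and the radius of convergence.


Let w = z − z₀, so z = z₀ + w.
Then -6 − z = -6 − (z₀ + w) = (-6 − z₀) − w = -3 − w.
f(z) = 1/(-3 − w)^3 = (1/(-3)^3) · (1 − w/(-3))^{−3}.
By the binomial series (1−u)^{−3} = Σ_{n≥0} C(n+2, 2) u^n for |u|<1, with u = w/(-3):
  c_n = C(n+2, 2) / (-3)^(n+3).
  c_0 = 1/(-3)^3 = -1/27.
  c_1 = 3/(-3)^4 = 1/27.
The series is valid for |w/d| < 1, i.e. |z − z₀| < |d|.
Radius of convergence: R = |-6 − z₀| = |-3| = 3 (distance from z₀ to the singularity z = -6).

c_0 = -1/27, c_1 = 1/27; R = 3.


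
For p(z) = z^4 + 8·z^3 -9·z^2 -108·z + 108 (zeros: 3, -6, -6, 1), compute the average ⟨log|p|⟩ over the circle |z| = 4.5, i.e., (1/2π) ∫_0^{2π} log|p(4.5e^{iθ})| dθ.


Zeros: -6, -6, 1, 3; r = 4.5.
Inside |z| < r: 1, 3. Outside (|z| ≥ r): -6, -6.
p(0) = 108, so log|p(0)| = log(108) = 4.6821.
Apply Jensen: I(r) = log|p(0)| + Σ_k log(r/|z_k|), summed over zeros inside |z| < r.
  log(r/|z_k|) for z_k = 3: log(4.5/3) = 0.4055
  log(r/|z_k|) for z_k = 1: log(4.5/1) = 1.5041
  Outside zeros (-6, -6) contribute nothing to the Jensen sum.
Sum over inside zeros: 1.9095.
I(r) = log|p(0)| + (inside sum) = 4.6821 + 1.9095 = 6.5917.
Note: since some zeros are outside |z| ≤ r, the simplified n·log(r) form does NOT apply — only the inside zeros contribute.

I(r) ≈ 6.5917.


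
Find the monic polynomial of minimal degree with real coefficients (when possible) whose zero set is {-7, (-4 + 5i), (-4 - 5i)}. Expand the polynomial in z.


The polynomial is p(z) = ∏_{α ∈ S} (z − α), where S = {-7, (-4 + 5i), (-4 - 5i)}.
Expanding the product yields: p(z) = z^3 + 15·z^2 + 97·z + 287.
Note conjugate pairs combine to real quadratics: (z − (-4+5i))(z − (-4−5i)) = z² + 8z + 41.
The resulting polynomial has degree 3 and real coefficients as required.

p(z) = z^3 + 15·z^2 + 97·z + 287.


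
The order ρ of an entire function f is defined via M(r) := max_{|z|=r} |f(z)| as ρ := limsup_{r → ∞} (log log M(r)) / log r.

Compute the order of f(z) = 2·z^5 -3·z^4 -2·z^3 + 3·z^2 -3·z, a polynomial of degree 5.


|f(z)| ≤ Σ|c_k|·r^k = O(r^5) as r → ∞. Polynomial growth is O(e^{r^ε}) for every ε > 0 (since r^5/e^{r^ε} → 0), so ρ ≤ ε for all ε > 0, i.e. ρ = 0. Every nonconstant polynomial has order 0.
Therefore ρ = 0.

Order ρ = 0.


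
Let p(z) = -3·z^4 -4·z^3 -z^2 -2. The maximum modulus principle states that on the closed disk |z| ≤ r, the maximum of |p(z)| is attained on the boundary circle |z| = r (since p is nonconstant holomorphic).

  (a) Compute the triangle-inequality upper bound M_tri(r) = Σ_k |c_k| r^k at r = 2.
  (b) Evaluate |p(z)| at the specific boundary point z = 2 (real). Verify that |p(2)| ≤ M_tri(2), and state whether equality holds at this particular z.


Coefficients: c_0 = -2, c_1 = 0, c_2 = -1, c_3 = -4, c_4 = -3. Radius r = 2.
Part (a). Triangle bound: M_tri(r) = Σ_k |c_k| r^k
  = |-2|·2^0 + |0|·2^1 + |-1|·2^2 + |-4|·2^3 + |-3|·2^4
  = 2 + 0 + 4 + 32 + 48 = 86.
This bounds M(r) := max_{|z|=r} |p(z)| from above; equality holds iff all terms c_k z^k can be made to align in phase at a single z on |z|=r.
Part (b). At z = 2 (real, on the circle |z| = r):
  p(2) = (-2)·2^0 + (0)·2^1 + (-1)·2^2 + (-4)·2^3 + (-3)·2^4 = -86.
  |p(2)| = 86.
Since all nonzero coefficients share the same sign, |p(2)| = 86 = M_tri(2); the triangle bound is attained at z = 2, so in fact M(r) = 86.

M_tri(2) = 86; |p(2)| = 86; equality at z=2: yes.


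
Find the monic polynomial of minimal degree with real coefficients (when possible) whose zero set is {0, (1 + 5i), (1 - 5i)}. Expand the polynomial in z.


The polynomial is p(z) = ∏_{α ∈ S} (z − α), where S = {0, (1 + 5i), (1 - 5i)}.
Expanding the product yields: p(z) = z^3 -2·z^2 + 26·z.
Note conjugate pairs combine to real quadratics: (z − (1+5i))(z − (1−5i)) = z² − 2z + 26.
The resulting polynomial has degree 3 and real coefficients as required.

p(z) = z^3 -2·z^2 + 26·z.


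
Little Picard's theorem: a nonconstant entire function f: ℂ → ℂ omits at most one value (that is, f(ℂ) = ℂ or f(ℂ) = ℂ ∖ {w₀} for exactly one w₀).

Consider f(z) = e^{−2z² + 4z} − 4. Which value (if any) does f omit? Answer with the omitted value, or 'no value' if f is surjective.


Little Picard bounds the complement of f(ℂ) to at most one point.
The exponent g(z) = −2z² + 4z is a nonconstant polynomial, hence surjective onto ℂ. So e^{g(z)} takes every value in {e^w : w ∈ ℂ} = ℂ ∖ {0}. Adding -4 shifts the range to ℂ ∖ {-4}. f omits exactly -4.

Omitted value: -4.


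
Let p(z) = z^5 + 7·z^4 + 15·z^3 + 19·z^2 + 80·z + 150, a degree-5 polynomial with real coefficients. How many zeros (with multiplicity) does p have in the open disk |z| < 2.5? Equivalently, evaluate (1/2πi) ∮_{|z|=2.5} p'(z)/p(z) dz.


The zeros of p are: (-3 + 1i), (-3 - 1i), (1 + 2i), (1 - 2i), -3.
Their magnitudes are: 3.162, 3.162, 2.236, 2.236, 3.
Zeros with |z| < R = 2.5: (1 + 2i), (1 - 2i).
Count = 2.
By the argument principle, (1/2πi) ∮_{|z|=R} p'(z)/p(z) dz equals exactly this count.

Number of zeros inside |z| < 2.5: 2.


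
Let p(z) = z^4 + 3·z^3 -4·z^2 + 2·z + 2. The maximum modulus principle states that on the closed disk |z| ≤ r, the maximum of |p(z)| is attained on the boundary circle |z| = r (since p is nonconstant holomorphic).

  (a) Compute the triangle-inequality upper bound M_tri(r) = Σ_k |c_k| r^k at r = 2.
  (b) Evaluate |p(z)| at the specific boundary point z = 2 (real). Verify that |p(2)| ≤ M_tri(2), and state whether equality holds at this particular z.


Coefficients: c_0 = 2, c_1 = 2, c_2 = -4, c_3 = 3, c_4 = 1. Radius r = 2.
Part (a). Triangle bound: M_tri(r) = Σ_k |c_k| r^k
  = |2|·2^0 + |2|·2^1 + |-4|·2^2 + |3|·2^3 + |1|·2^4
  = 2 + 4 + 16 + 24 + 16 = 62.
This bounds M(r) := max_{|z|=r} |p(z)| from above; equality holds iff all terms c_k z^k can be made to align in phase at a single z on |z|=r.
Part (b). At z = 2 (real, on the circle |z| = r):
  p(2) = (2)·2^0 + (2)·2^1 + (-4)·2^2 + (3)·2^3 + (1)·2^4 = 30.
  |p(2)| = 30.
Check: |p(2)| = 30 ≤ 62 = M_tri(2). ✓ Equality does not hold at z = 2 (the coefficients have mixed signs, so the terms do not all align in phase there).

M_tri(2) = 62; |p(2)| = 30; equality at z=2: no.


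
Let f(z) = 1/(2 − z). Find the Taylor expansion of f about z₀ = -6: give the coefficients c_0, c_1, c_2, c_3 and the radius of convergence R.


Let w = z − z₀, so z = z₀ + w.
Then 2 − z = 2 − (z₀ + w) = (2 − z₀) − w = 8 − w.
f(z) = 1/(8 − w) = (1/(8)) · 1/(1 − w/(8)) = Σ_{n≥0} w^n / (8)^(n+1).
So c_n = 1/(8)^(n+1):
  c_0 = 1/(8)^1 = 1/8.
  c_1 = 1/(8)^2 = 1/64.
  c_2 = 1/(8)^3 = 1/512.
  c_3 = 1/(8)^4 = 1/4096.
The series is valid for |w/d| < 1, i.e. |z − z₀| < |d|.
Radius of convergence: R = |2 − z₀| = |8| = 8 (distance from z₀ to the singularity z = 2).

c_0 = 1/8, c_1 = 1/64, c_2 = 1/512, c_3 = 1/4096; R = 8.


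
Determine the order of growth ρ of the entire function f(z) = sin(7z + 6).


sin(w) is a linear combination of e^{iw} and e^{−iw} (or e^w, e^{−w} in the hyperbolic case), so |sin(w)| ≤ e^{|w|}. With w = 7z + 6, |w| ≤ 7|z| + 6 = 7r + 6 on |z| = r, giving M(r) ≤ e^{7r + 6}, so ρ ≤ 1. On a suitable ray (z = it for sin/cos; z = t for sinh/cosh, t real → ∞), |sin(7z + 6)| grows like e^{7|t|}/2, so ρ ≥ 1. Hence ρ = 1.
Therefore ρ = 1.

Order ρ = 1.


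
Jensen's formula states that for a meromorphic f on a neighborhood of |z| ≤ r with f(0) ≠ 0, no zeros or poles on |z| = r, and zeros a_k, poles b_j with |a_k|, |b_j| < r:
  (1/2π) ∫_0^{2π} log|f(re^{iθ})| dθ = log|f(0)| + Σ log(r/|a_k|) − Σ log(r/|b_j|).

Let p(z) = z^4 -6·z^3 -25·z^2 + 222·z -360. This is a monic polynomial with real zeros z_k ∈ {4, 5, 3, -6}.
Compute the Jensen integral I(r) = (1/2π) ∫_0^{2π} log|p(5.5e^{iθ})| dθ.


Zeros: -6, 3, 4, 5; r = 5.5.
Inside |z| < r: 3, 4, 5. Outside (|z| ≥ r): -6.
p(0) = -360, so log|p(0)| = log(360) = 5.8861.
Apply Jensen: I(r) = log|p(0)| + Σ_k log(r/|z_k|), summed over zeros inside |z| < r.
  log(r/|z_k|) for z_k = 4: log(5.5/4) = 0.3185
  log(r/|z_k|) for z_k = 5: log(5.5/5) = 0.0953
  log(r/|z_k|) for z_k = 3: log(5.5/3) = 0.6061
  Outside zeros (-6) contribute nothing to the Jensen sum.
Sum over inside zeros: 1.0199.
I(r) = log|p(0)| + (inside sum) = 5.8861 + 1.0199 = 6.9060.
Note: since some zeros are outside |z| ≤ r, the simplified n·log(r) form does NOT apply — only the inside zeros contribute.

I(r) ≈ 6.9060.


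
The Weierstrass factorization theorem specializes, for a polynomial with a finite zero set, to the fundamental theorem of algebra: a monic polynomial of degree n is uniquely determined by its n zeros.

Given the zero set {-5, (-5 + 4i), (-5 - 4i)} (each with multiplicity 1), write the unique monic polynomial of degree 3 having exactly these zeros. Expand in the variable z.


The polynomial is p(z) = ∏_{α ∈ S} (z − α), where S = {-5, (-5 + 4i), (-5 - 4i)}.
Expanding the product yields: p(z) = z^3 + 15·z^2 + 91·z + 205.
Note conjugate pairs combine to real quadratics: (z − (-5+4i))(z − (-5−4i)) = z² + 10z + 41.
The resulting polynomial has degree 3 and real coefficients as required.

p(z) = z^3 + 15·z^2 + 91·z + 205.


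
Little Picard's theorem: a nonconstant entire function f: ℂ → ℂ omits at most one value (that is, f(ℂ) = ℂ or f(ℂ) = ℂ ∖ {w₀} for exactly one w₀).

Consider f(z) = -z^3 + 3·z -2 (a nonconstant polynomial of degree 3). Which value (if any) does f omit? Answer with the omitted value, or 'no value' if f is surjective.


Little Picard bounds the complement of f(ℂ) to at most one point.
For every w ∈ ℂ, the equation p(z) − w = 0 is a nonconstant polynomial in z and hence has at least one root by the fundamental theorem of algebra. So p is surjective onto ℂ, omitting no value.

Omitted value: no value.


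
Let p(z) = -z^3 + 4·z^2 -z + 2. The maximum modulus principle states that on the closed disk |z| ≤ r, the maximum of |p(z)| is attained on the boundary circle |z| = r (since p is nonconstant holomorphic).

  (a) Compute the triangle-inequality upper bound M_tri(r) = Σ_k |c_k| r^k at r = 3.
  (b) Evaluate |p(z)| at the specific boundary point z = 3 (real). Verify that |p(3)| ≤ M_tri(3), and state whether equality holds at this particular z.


Coefficients: c_0 = 2, c_1 = -1, c_2 = 4, c_3 = -1. Radius r = 3.
Part (a). Triangle bound: M_tri(r) = Σ_k |c_k| r^k
  = |2|·3^0 + |-1|·3^1 + |4|·3^2 + |-1|·3^3
  = 2 + 3 + 36 + 27 = 68.
This bounds M(r) := max_{|z|=r} |p(z)| from above; equality holds iff all terms c_k z^k can be made to align in phase at a single z on |z|=r.
Part (b). At z = 3 (real, on the circle |z| = r):
  p(3) = (2)·3^0 + (-1)·3^1 + (4)·3^2 + (-1)·3^3 = 8.
  |p(3)| = 8.
Check: |p(3)| = 8 ≤ 68 = M_tri(3). ✓ Equality does not hold at z = 3 (the coefficients have mixed signs, so the terms do not all align in phase there).

M_tri(3) = 68; |p(3)| = 8; equality at z=3: no.


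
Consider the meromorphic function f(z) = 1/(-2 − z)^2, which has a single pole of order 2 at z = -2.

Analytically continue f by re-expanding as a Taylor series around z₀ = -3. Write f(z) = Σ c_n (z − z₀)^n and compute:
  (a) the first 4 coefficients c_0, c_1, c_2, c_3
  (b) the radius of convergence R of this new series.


Let w = z − z₀, so z = z₀ + w.
Then -2 − z = -2 − (z₀ + w) = (-2 − z₀) − w = 1 − w.
f(z) = 1/(1 − w)^2 = (1/(1)^2) · (1 − w/(1))^{−2}.
By the binomial series (1−u)^{−2} = Σ_{n≥0} C(n+1, 1) u^n for |u|<1, with u = w/(1):
  c_n = C(n+1, 1) / (1)^(n+2).
  c_0 = 1/(1)^2 = 1.
  c_1 = 2/(1)^3 = 2.
  c_2 = 3/(1)^4 = 3.
  c_3 = 4/(1)^5 = 4.
The series is valid for |w/d| < 1, i.e. |z − z₀| < |d|.
Radius of convergence: R = |-2 − z₀| = |1| = 1 (distance from z₀ to the singularity z = -2).

c_0 = 1, c_1 = 2, c_2 = 3, c_3 = 4; R = 1.


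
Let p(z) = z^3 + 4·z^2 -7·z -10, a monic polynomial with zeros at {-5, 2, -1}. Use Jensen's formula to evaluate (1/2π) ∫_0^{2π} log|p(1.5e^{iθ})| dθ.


Zeros: -5, -1, 2; r = 1.5.
Inside |z| < r: -1. Outside (|z| ≥ r): -5, 2.
p(0) = -10, so log|p(0)| = log(10) = 2.3026.
Apply Jensen: I(r) = log|p(0)| + Σ_k log(r/|z_k|), summed over zeros inside |z| < r.
  log(r/|z_k|) for z_k = -1: log(1.5/1) = 0.4055
  Outside zeros (-5, 2) contribute nothing to the Jensen sum.
Sum over inside zeros: 0.4055.
I(r) = log|p(0)| + (inside sum) = 2.3026 + 0.4055 = 2.7081.
Note: since some zeros are outside |z| ≤ r, the simplified n·log(r) form does NOT apply — only the inside zeros contribute.

I(r) ≈ 2.7081.


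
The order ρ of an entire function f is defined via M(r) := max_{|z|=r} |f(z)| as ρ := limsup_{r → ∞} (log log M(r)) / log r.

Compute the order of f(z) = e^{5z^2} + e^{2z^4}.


Each summand is entire of order 2 and 4 respectively (as in the single-exponential case). The order of a sum is at most the max of the orders, so ρ ≤ 4. For the lower bound: on |z|=r choose arg z so that 2z^4 is real positive; then |e^{2z^4}| = e^{2r^4} while |e^{5z^2}| ≤ e^{5r^2} = o(e^{2r^4}). So |f| ≥ e^{2r^4}(1 − o(1)) and ρ ≥ 4. Hence ρ = max(2, 4) = 4.
Therefore ρ = 4.

Order ρ = 4.


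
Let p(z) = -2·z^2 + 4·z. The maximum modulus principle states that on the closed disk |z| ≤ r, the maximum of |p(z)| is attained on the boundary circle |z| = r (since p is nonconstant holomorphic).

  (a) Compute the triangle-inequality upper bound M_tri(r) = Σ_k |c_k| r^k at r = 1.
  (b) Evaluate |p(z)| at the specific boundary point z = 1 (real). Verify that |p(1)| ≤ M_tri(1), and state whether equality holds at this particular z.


Coefficients: c_0 = 0, c_1 = 4, c_2 = -2. Radius r = 1.
Part (a). Triangle bound: M_tri(r) = Σ_k |c_k| r^k
  = |0|·1^0 + |4|·1^1 + |-2|·1^2
  = 0 + 4 + 2 = 6.
This bounds M(r) := max_{|z|=r} |p(z)| from above; equality holds iff all terms c_k z^k can be made to align in phase at a single z on |z|=r.
Part (b). At z = 1 (real, on the circle |z| = r):
  p(1) = (0)·1^0 + (4)·1^1 + (-2)·1^2 = 2.
  |p(1)| = 2.
Check: |p(1)| = 2 ≤ 6 = M_tri(1). ✓ Equality does not hold at z = 1 (the coefficients have mixed signs, so the terms do not all align in phase there).

M_tri(1) = 6; |p(1)| = 2; equality at z=1: no.


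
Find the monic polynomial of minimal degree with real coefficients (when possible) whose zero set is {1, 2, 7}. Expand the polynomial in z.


The polynomial is p(z) = ∏_{α ∈ S} (z − α), where S = {1, 2, 7}.
Expanding the product yields: p(z) = z^3 -10·z^2 + 23·z -14.
The resulting polynomial has degree 3 and real coefficients as required.

p(z) = z^3 -10·z^2 + 23·z -14.


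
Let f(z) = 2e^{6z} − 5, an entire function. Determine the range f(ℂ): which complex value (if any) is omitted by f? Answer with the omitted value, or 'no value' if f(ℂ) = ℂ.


Little Picard bounds the complement of f(ℂ) to at most one point.
e^{6z} is never zero on ℂ, so 2·e^{6z} takes every value in ℂ ∖ {0}. Adding -5 shifts the range to ℂ ∖ {-5}. Thus f omits exactly the value -5.

Omitted value: -5.


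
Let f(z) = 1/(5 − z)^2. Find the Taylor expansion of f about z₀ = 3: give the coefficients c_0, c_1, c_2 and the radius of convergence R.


Let w = z − z₀, so z = z₀ + w.
Then 5 − z = 5 − (z₀ + w) = (5 − z₀) − w = 2 − w.
f(z) = 1/(2 − w)^2 = (1/(2)^2) · (1 − w/(2))^{−2}.
By the binomial series (1−u)^{−2} = Σ_{n≥0} C(n+1, 1) u^n for |u|<1, with u = w/(2):
  c_n = C(n+1, 1) / (2)^(n+2).
  c_0 = 1/(2)^2 = 1/4.
  c_1 = 2/(2)^3 = 1/4.
  c_2 = 3/(2)^4 = 3/16.
The series is valid for |w/d| < 1, i.e. |z − z₀| < |d|.
Radius of convergence: R = |5 − z₀| = |2| = 2 (distance from z₀ to the singularity z = 5).

c_0 = 1/4, c_1 = 1/4, c_2 = 3/16; R = 2.


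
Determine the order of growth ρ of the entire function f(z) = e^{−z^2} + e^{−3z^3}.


Each summand is entire of order 2 and 3 respectively (as in the single-exponential case). The order of a sum is at most the max of the orders, so ρ ≤ 3. For the lower bound: on |z|=r choose arg z so that -3z^3 is real positive; then |e^{-3z^3}| = e^{3r^3} while |e^{-1z^2}| ≤ e^{1r^2} = o(e^{3r^3}). So |f| ≥ e^{3r^3}(1 − o(1)) and ρ ≥ 3. Hence ρ = max(2, 3) = 3.
Therefore ρ = 3.

Order ρ = 3.


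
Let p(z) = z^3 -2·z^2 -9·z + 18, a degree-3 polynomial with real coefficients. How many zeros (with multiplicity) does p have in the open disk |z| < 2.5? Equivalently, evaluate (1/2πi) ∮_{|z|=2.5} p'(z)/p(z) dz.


The zeros of p are: 3, -3, 2.
Their magnitudes are: 3, 3, 2.
Zeros with |z| < R = 2.5: 2.
Count = 1.
By the argument principle, (1/2πi) ∮_{|z|=R} p'(z)/p(z) dz equals exactly this count.

Number of zeros inside |z| < 2.5: 1.


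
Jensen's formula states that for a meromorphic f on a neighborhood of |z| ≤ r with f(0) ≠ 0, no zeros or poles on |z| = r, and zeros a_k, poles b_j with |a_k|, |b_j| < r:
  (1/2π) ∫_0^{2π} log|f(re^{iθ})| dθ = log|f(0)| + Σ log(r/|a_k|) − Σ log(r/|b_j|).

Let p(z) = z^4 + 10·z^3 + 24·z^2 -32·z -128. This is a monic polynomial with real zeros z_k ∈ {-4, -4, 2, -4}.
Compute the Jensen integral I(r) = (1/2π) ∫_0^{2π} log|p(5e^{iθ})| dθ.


Zeros: -4, -4, -4, 2; r = 5.
Inside |z| < r: -4, -4, -4, 2. Outside (|z| ≥ r): ∅.
p(0) = -128, so log|p(0)| = log(128) = 4.8520.
Apply Jensen: I(r) = log|p(0)| + Σ_k log(r/|z_k|), summed over zeros inside |z| < r.
  log(r/|z_k|) for z_k = -4: log(5/4) = 0.2231
  log(r/|z_k|) for z_k = -4: log(5/4) = 0.2231
  log(r/|z_k|) for z_k = 2: log(5/2) = 0.9163
  log(r/|z_k|) for z_k = -4: log(5/4) = 0.2231
Sum over inside zeros: 1.5857.
I(r) = log|p(0)| + (inside sum) = 4.8520 + 1.5857 = 6.4378.
Closed form (all zeros inside, monic): I(r) = n·log(r) = 4·log(5) = 6.4378. ✓

I(r) ≈ 6.4378.


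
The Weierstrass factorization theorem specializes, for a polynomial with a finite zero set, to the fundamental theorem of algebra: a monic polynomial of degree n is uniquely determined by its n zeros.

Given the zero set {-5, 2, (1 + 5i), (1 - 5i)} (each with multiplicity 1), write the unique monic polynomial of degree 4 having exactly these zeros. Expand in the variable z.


The polynomial is p(z) = ∏_{α ∈ S} (z − α), where S = {-5, 2, (1 + 5i), (1 - 5i)}.
Expanding the product yields: p(z) = z^4 + z^3 + 10·z^2 + 98·z -260.
Note conjugate pairs combine to real quadratics: (z − (1+5i))(z − (1−5i)) = z² − 2z + 26.
The resulting polynomial has degree 4 and real coefficients as required.

p(z) = z^4 + z^3 + 10·z^2 + 98·z -260.


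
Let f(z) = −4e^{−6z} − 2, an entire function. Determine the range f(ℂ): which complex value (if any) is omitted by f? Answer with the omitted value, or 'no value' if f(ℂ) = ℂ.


Little Picard bounds the complement of f(ℂ) to at most one point.
e^{−6z} is never zero on ℂ, so -4·e^{−6z} takes every value in ℂ ∖ {0}. Adding -2 shifts the range to ℂ ∖ {-2}. Thus f omits exactly the value -2.

Omitted value: -2.


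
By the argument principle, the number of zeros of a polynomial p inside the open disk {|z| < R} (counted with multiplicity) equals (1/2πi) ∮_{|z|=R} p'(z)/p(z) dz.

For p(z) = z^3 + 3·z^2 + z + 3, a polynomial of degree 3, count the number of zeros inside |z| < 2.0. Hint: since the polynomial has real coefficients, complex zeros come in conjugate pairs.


The zeros of p are: -3, (0 + 1i), (0 - 1i).
Their magnitudes are: 3, 1, 1.
Zeros with |z| < R = 2.0: (0 + 1i), (0 - 1i).
Count = 2.
By the argument principle, (1/2πi) ∮_{|z|=R} p'(z)/p(z) dz equals exactly this count.

Number of zeros inside |z| < 2.0: 2.


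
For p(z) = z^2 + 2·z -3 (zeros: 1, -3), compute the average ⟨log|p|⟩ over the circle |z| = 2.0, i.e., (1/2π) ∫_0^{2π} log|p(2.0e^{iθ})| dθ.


Zeros: -3, 1; r = 2.0.
Inside |z| < r: 1. Outside (|z| ≥ r): -3.
p(0) = -3, so log|p(0)| = log(3) = 1.0986.
Apply Jensen: I(r) = log|p(0)| + Σ_k log(r/|z_k|), summed over zeros inside |z| < r.
  log(r/|z_k|) for z_k = 1: log(2.0/1) = 0.6931
  Outside zeros (-3) contribute nothing to the Jensen sum.
Sum over inside zeros: 0.6931.
I(r) = log|p(0)| + (inside sum) = 1.0986 + 0.6931 = 1.7918.
Note: since some zeros are outside |z| ≤ r, the simplified n·log(r) form does NOT apply — only the inside zeros contribute.

I(r) ≈ 1.7918.


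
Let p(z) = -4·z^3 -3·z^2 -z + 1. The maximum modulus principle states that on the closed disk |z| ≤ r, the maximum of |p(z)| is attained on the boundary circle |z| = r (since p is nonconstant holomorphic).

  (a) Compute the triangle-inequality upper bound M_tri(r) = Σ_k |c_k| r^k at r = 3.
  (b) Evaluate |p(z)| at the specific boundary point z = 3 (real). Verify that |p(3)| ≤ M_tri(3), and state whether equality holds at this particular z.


Coefficients: c_0 = 1, c_1 = -1, c_2 = -3, c_3 = -4. Radius r = 3.
Part (a). Triangle bound: M_tri(r) = Σ_k |c_k| r^k
  = |1|·3^0 + |-1|·3^1 + |-3|·3^2 + |-4|·3^3
  = 1 + 3 + 27 + 108 = 139.
This bounds M(r) := max_{|z|=r} |p(z)| from above; equality holds iff all terms c_k z^k can be made to align in phase at a single z on |z|=r.
Part (b). At z = 3 (real, on the circle |z| = r):
  p(3) = (1)·3^0 + (-1)·3^1 + (-3)·3^2 + (-4)·3^3 = -137.
  |p(3)| = 137.
Check: |p(3)| = 137 ≤ 139 = M_tri(3). ✓ Equality does not hold at z = 3 (the coefficients have mixed signs, so the terms do not all align in phase there).

M_tri(3) = 139; |p(3)| = 137; equality at z=3: no.


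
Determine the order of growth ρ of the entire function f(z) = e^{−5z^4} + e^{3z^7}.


Each summand is entire of order 4 and 7 respectively (as in the single-exponential case). The order of a sum is at most the max of the orders, so ρ ≤ 7. For the lower bound: on |z|=r choose arg z so that 3z^7 is real positive; then |e^{3z^7}| = e^{3r^7} while |e^{-5z^4}| ≤ e^{5r^4} = o(e^{3r^7}). So |f| ≥ e^{3r^7}(1 − o(1)) and ρ ≥ 7. Hence ρ = max(4, 7) = 7.
Therefore ρ = 7.

Order ρ = 7.


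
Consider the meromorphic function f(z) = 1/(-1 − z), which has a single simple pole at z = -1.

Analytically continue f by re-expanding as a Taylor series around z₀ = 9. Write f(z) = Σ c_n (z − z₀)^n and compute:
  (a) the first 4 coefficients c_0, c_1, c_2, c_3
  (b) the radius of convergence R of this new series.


Let w = z − z₀, so z = z₀ + w.
Then -1 − z = -1 − (z₀ + w) = (-1 − z₀) − w = -10 − w.
f(z) = 1/(-10 − w) = (1/(-10)) · 1/(1 − w/(-10)) = Σ_{n≥0} w^n / (-10)^(n+1).
So c_n = 1/(-10)^(n+1):
  c_0 = 1/(-10)^1 = -1/10.
  c_1 = 1/(-10)^2 = 1/100.
  c_2 = 1/(-10)^3 = -1/1000.
  c_3 = 1/(-10)^4 = 1/10000.
The series is valid for |w/d| < 1, i.e. |z − z₀| < |d|.
Radius of convergence: R = |-1 − z₀| = |-10| = 10 (distance from z₀ to the singularity z = -1).

c_0 = -1/10, c_1 = 1/100, c_2 = -1/1000, c_3 = 1/10000; R = 10.


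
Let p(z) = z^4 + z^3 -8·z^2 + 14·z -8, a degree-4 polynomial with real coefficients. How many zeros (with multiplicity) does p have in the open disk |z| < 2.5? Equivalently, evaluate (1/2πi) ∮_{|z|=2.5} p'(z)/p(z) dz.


The zeros of p are: -4, (1 + 1i), (1 - 1i), 1.
Their magnitudes are: 4, 1.414, 1.414, 1.
Zeros with |z| < R = 2.5: (1 + 1i), (1 - 1i), 1.
Count = 3.
By the argument principle, (1/2πi) ∮_{|z|=R} p'(z)/p(z) dz equals exactly this count.

Number of zeros inside |z| < 2.5: 3.


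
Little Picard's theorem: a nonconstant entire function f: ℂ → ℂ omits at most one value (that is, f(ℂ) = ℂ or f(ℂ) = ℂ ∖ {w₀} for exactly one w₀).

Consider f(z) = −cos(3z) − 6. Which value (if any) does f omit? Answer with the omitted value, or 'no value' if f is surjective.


Little Picard bounds the complement of f(ℂ) to at most one point.
cos is entire and surjective onto ℂ: for every w ∈ ℂ, cos(ζ) = w has a solution ζ ∈ ℂ (e.g., via the complex inverse arccos). With ζ = 3z this gives z = ζ/(3). Then -1·cos(3z) takes every value in -1·ℂ = ℂ, and adding -6 is a bijection of ℂ. So f is surjective and omits no value. (Note: only on the real line is cos bounded by [−1, 1].)

Omitted value: no value.


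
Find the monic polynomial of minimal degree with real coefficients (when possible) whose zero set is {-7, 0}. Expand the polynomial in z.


The polynomial is p(z) = ∏_{α ∈ S} (z − α), where S = {-7, 0}.
Expanding the product yields: p(z) = z^2 + 7·z.
The resulting polynomial has degree 2 and real coefficients as required.

p(z) = z^2 + 7·z.


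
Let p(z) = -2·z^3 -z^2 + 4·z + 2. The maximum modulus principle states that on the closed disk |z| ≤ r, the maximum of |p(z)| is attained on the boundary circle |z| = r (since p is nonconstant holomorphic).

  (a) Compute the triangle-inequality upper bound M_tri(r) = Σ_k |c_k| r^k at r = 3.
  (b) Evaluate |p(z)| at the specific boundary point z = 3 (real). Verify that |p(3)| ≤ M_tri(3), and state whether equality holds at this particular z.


Coefficients: c_0 = 2, c_1 = 4, c_2 = -1, c_3 = -2. Radius r = 3.
Part (a). Triangle bound: M_tri(r) = Σ_k |c_k| r^k
  = |2|·3^0 + |4|·3^1 + |-1|·3^2 + |-2|·3^3
  = 2 + 12 + 9 + 54 = 77.
This bounds M(r) := max_{|z|=r} |p(z)| from above; equality holds iff all terms c_k z^k can be made to align in phase at a single z on |z|=r.
Part (b). At z = 3 (real, on the circle |z| = r):
  p(3) = (2)·3^0 + (4)·3^1 + (-1)·3^2 + (-2)·3^3 = -49.
  |p(3)| = 49.
Check: |p(3)| = 49 ≤ 77 = M_tri(3). ✓ Equality does not hold at z = 3 (the coefficients have mixed signs, so the terms do not all align in phase there).

M_tri(3) = 77; |p(3)| = 49; equality at z=3: no.
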